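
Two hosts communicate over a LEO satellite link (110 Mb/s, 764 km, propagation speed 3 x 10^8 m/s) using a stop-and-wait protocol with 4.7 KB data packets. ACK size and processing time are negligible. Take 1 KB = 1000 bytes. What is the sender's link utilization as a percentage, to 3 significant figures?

6.29 %

t_tx = L/R = 37600/110000000 = 0.000341818 s.
t_prop = 764000/300000000 = 0.00254667 s; RTT = 0.00509333 s.
Cycle = t_tx + RTT = 0.00543515 s.
Utilization = t_tx / cycle = 0.000341818/0.00543515 = 6.29 %.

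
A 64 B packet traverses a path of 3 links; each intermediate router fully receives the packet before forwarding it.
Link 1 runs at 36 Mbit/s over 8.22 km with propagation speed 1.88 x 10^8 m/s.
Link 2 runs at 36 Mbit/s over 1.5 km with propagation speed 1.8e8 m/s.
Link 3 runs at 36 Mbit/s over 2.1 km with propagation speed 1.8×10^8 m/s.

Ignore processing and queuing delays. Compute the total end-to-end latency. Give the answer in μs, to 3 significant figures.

L = 64 × 8 = 512 bits.
Transmission delay per hop = L/R = 512/36000000 = 14.2222 μs; 3 hops → 42.6667 μs.
Propagation delays (d/s per hop): 43.7234, 8.33333, 11.6667 μs; sum = 63.7234 μs.
End-to-end = 106 μs.

106 μs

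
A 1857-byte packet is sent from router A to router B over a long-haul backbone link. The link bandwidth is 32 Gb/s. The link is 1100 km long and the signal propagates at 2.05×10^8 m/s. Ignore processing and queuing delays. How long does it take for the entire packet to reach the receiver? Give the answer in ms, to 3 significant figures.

L = 1857 × 8 = 14856 bits.
Transmission delay = L/R = 14856 / 32000000000 = 0.00046425 ms.
Propagation delay = d/s = 1100000 m / 2.05e+08 m/s = 5.36585 ms.
Total = 5.37 ms.

5.37 ms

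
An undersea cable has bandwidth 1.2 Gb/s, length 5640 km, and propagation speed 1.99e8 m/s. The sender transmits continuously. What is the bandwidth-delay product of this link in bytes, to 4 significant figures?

4251000 bytes

Propagation delay = 5640000 / 199000000 = 0.0283417 s.
BDP = R × t_prop = 1200000000 × 0.0283417 = 34010100 bits.
In bytes: 34010100/8 = 4251000 bytes.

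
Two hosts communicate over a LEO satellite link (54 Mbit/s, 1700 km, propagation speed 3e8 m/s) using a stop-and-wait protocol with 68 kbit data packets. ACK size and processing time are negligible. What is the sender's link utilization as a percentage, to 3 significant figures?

t_tx = L/R = 68000/54000000 = 0.00125926 s.
t_prop = 1700000/300000000 = 0.00566667 s; RTT = 0.0113333 s.
Cycle = t_tx + RTT = 0.0125926 s.
Utilization = t_tx / cycle = 0.00125926/0.0125926 = 10.0 %.

10.0 %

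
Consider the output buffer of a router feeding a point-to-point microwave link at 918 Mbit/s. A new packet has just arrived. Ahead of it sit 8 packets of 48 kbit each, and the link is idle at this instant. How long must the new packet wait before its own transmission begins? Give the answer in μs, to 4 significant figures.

418.3 μs

Each queued packet: L/R = 48000/918000000 = 52.2876 μs.
8 queued → 418.301 μs.
Queuing delay = 418.3 μs.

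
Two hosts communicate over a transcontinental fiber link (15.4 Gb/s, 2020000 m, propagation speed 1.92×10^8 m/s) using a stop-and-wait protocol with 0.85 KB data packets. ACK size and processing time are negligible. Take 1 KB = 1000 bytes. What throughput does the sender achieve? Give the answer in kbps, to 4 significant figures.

t_tx = L/R = 6800/15400000000 = 4.41558e-07 s.
t_prop = 2020000/192000000 = 0.0105208 s; RTT = 0.0210417 s.
Cycle = t_tx + RTT = 0.0210421 s.
Throughput = L / cycle = 6800 / 0.0210421 = 323.2 kbps.

323.2 kbps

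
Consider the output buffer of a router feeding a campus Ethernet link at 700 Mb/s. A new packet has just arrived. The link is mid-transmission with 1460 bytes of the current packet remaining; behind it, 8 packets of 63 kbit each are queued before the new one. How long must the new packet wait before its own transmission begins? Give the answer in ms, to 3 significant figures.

0.737 ms

Each queued packet: L/R = 63000/700000000 = 0.09 ms.
8 queued → 0.72 ms.
Plus remaining 11680 bits of current packet: 0.0166857 ms.
Queuing delay = 0.737 ms.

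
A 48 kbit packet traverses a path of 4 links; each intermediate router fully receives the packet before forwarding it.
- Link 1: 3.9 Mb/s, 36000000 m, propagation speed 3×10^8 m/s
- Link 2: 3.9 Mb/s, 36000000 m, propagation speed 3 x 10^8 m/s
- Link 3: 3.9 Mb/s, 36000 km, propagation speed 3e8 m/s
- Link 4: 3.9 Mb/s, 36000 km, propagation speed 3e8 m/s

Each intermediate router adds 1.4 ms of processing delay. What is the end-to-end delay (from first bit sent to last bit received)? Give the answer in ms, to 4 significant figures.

L = 48000 bits.
Transmission delay per hop = L/R = 48000/3900000 = 12.3077 ms; 4 hops → 49.2308 ms.
Propagation delays (d/s per hop): 120, 120, 120, 120 ms; sum = 480 ms.
Processing at 3 router(s): 3 × 1.4 ms = 4.2 ms.
End-to-end = 533.4 ms.

533.4 ms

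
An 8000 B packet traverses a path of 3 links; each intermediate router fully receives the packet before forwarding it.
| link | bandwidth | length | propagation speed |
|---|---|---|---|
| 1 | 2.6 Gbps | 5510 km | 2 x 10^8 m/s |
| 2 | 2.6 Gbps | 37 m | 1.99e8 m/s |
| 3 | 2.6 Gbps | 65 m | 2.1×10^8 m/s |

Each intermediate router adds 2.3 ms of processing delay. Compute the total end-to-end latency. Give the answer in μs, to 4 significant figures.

32220 μs

L = 8000 × 8 = 64000 bits.
Transmission delay per hop = L/R = 64000/2600000000 = 24.6154 μs; 3 hops → 73.8462 μs.
Propagation delays (d/s per hop): 27550, 0.18593, 0.309524 μs; sum = 27550.5 μs.
Processing at 2 router(s): 2 × 2.3 ms = 4600 μs.
End-to-end = 32220 μs.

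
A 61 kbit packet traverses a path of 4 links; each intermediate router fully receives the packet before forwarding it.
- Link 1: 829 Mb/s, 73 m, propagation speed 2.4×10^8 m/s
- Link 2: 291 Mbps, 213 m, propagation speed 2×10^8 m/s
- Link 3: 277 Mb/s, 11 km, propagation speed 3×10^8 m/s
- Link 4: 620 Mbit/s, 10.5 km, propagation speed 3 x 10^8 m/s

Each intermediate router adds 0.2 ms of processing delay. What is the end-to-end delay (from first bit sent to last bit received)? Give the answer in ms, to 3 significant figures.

L = 61000 bits.
Transmission delays (L/R per hop): 0.0735826, 0.209622, 0.220217, 0.0983871 ms; sum = 0.601808 ms.
Propagation delays (d/s per hop): 0.000304167, 0.001065, 0.0366667, 0.035 ms; sum = 0.0730358 ms.
Processing at 3 router(s): 3 × 0.2 ms = 0.6 ms.
End-to-end = 1.27 ms.

1.27 ms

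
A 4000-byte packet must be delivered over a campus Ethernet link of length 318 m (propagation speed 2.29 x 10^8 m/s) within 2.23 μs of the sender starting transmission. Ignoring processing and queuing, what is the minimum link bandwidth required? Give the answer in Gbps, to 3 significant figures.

L = 32000 bits.
Propagation delay = 318 / 229000000 = 1.38865 μs.
Transmission budget = 2.23 − 1.38865 = 0.841354 μs.
R ≥ L / t_tx = 32000 bits / 8.41354e-07 s = 38.0 Gbps.

38.0 Gbps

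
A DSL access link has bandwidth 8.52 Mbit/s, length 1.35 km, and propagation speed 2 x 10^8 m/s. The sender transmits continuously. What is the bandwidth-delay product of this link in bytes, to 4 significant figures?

Propagation delay = 1350 / 200000000 = 6.75e-06 s.
BDP = R × t_prop = 8520000 × 6.75e-06 = 57.51 bits.
In bytes: 57.51/8 = 7.189 bytes.

7.189 bytes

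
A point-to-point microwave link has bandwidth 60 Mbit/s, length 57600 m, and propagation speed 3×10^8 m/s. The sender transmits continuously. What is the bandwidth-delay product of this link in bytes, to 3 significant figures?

1440 bytes

Propagation delay = 57600 / 300000000 = 0.000192 s.
BDP = R × t_prop = 60000000 × 0.000192 = 11520 bits.
In bytes: 11520/8 = 1440 bytes.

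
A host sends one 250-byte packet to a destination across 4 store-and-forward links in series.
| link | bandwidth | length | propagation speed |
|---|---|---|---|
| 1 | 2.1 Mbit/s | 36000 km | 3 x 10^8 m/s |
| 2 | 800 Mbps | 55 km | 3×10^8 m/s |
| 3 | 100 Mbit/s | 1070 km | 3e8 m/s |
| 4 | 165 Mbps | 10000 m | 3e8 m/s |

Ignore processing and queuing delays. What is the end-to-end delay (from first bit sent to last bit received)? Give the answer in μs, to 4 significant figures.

124800 μs

L = 250 × 8 = 2000 bits.
Transmission delays (L/R per hop): 952.381, 2.5, 20, 12.1212 μs; sum = 987.002 μs.
Propagation delays (d/s per hop): 120000, 183.333, 3566.67, 33.3333 μs; sum = 123783 μs.
End-to-end = 124800 μs.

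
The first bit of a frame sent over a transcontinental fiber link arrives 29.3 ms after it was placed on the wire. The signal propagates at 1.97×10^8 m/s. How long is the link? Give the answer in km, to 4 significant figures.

5772 km

d = s × t_prop = 197000000 × 0.0293 = 5772 km.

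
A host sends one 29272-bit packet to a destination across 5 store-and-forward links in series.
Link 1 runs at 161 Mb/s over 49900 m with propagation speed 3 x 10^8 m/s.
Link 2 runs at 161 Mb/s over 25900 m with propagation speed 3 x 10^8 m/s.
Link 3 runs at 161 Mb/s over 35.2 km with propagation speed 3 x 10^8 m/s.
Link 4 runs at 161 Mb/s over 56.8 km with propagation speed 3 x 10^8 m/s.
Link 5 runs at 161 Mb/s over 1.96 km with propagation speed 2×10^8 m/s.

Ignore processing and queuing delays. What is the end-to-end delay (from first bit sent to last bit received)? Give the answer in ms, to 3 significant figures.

Transmission delay per hop = L/R = 29272/161000000 = 0.181814 ms; 5 hops → 0.909068 ms.
Propagation delays (d/s per hop): 0.166333, 0.0863333, 0.117333, 0.189333, 0.0098 ms; sum = 0.569133 ms.
End-to-end = 1.48 ms.

1.48 ms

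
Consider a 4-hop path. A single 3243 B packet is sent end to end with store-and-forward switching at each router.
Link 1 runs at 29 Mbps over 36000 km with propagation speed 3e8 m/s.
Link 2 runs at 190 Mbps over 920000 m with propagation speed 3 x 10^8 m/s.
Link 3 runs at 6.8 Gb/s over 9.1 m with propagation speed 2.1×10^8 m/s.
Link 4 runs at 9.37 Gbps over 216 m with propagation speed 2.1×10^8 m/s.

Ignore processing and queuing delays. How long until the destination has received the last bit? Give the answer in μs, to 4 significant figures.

L = 3243 × 8 = 25944 bits.
Transmission delays (L/R per hop): 894.621, 136.547, 3.81529, 2.76884 μs; sum = 1037.75 μs.
Propagation delays (d/s per hop): 120000, 3066.67, 0.0433333, 1.02857 μs; sum = 123068 μs.
End-to-end = 124100 μs.

124100 μs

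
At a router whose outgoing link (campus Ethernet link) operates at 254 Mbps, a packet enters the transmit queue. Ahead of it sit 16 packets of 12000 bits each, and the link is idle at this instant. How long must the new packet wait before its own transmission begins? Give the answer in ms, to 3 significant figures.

0.756 ms

Each queued packet: L/R = 12000/254000000 = 0.0472441 ms.
16 queued → 0.755906 ms.
Queuing delay = 0.756 ms.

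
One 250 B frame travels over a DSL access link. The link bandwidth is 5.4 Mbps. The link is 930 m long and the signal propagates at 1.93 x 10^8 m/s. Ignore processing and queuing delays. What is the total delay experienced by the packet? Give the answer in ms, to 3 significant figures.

0.375 ms

L = 250 × 8 = 2000 bits.
Transmission delay = L/R = 2000 / 5400000 = 0.37037 ms.
Propagation delay = d/s = 930 m / 193000000 m/s = 0.00481865 ms.
Total = 0.375 ms.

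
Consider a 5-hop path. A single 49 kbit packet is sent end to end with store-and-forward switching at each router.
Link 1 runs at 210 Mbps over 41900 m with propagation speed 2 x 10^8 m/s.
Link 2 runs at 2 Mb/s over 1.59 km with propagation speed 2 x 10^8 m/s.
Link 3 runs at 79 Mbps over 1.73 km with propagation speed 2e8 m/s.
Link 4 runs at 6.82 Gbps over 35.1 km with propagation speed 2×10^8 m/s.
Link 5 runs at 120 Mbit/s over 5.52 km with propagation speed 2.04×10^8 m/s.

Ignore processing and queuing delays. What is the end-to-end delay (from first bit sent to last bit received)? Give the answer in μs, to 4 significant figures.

26200 μs

L = 49000 bits.
Transmission delays (L/R per hop): 233.333, 24500, 620.253, 7.18475, 408.333 μs; sum = 25769.1 μs.
Propagation delays (d/s per hop): 209.5, 7.95, 8.65, 175.5, 27.0588 μs; sum = 428.659 μs.
End-to-end = 26200 μs.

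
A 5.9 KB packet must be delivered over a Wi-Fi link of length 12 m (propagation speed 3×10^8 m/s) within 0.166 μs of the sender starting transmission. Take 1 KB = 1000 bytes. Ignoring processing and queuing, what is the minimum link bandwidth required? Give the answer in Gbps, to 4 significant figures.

374.6 Gbps

L = 47200 bits.
Propagation delay = 12 / 300000000 = 0.04 μs.
Transmission budget = 0.166 − 0.04 = 0.126 μs.
R ≥ L / t_tx = 47200 bits / 1.26e-07 s = 374.6 Gbps.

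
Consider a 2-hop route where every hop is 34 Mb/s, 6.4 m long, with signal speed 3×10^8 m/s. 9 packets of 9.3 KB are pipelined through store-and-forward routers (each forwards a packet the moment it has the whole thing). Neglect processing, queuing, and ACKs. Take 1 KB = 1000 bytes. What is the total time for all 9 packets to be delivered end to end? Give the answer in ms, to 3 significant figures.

Per-hop transmission t_tx = L/R = 74400/34000000 = 2.18824 ms.
Per-hop propagation t_prop = 6.4/300000000 = 2.13333e-05 ms.
Pipeline fill: first packet needs 2·t_tx to clear all hops; remaining 8 packets each add one t_tx.
Total = (2+9-1)·t_tx + 2·t_prop = 10·2.18824 + 2·2.13333e-05 = 21.9 ms.

21.9 ms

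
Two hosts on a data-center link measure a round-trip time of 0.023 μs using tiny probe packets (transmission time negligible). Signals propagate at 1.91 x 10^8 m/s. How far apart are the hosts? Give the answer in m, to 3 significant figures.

One-way propagation = RTT/2 = 0.0115 μs.
d = s × t = 191000000 × 1.15e-08 = 2.20 m.

2.20 m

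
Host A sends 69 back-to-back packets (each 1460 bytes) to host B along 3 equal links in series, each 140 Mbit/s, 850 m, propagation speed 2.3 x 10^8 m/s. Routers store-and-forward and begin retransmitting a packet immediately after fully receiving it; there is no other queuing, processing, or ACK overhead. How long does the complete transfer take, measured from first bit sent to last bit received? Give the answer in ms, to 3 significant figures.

Per-hop transmission t_tx = L/R = 11680/140000000 = 0.0834286 ms.
Per-hop propagation t_prop = 850/2.3e+08 = 0.00369565 ms.
Pipeline fill: first packet needs 3·t_tx to clear all hops; remaining 68 packets each add one t_tx.
Total = (3+69-1)·t_tx + 3·t_prop = 71·0.0834286 + 3·0.00369565 = 5.93 ms.

5.93 ms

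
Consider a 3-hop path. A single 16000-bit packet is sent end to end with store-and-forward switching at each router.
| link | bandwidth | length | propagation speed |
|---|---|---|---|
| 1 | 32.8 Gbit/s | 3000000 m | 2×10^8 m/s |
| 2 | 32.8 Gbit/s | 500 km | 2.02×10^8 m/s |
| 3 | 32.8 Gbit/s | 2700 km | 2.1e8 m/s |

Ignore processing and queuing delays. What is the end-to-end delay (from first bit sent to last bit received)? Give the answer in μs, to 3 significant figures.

30300 μs

Transmission delay per hop = L/R = 16000/3.28e+10 = 0.487805 μs; 3 hops → 1.46341 μs.
Propagation delays (d/s per hop): 15000, 2475.25, 12857.1 μs; sum = 30332.4 μs.
End-to-end = 30300 μs.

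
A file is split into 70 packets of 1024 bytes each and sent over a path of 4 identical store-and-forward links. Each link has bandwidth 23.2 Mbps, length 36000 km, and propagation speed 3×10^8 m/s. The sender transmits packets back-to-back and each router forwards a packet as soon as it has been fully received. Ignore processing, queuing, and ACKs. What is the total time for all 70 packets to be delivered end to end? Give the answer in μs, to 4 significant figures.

505800 μs

Per-hop transmission t_tx = L/R = 8192/23200000 = 353.103 μs.
Per-hop propagation t_prop = 36000000/300000000 = 120000 μs.
Pipeline fill: first packet needs 4·t_tx to clear all hops; remaining 69 packets each add one t_tx.
Total = (4+70-1)·t_tx + 4·t_prop = 73·353.103 + 4·120000 = 505800 μs.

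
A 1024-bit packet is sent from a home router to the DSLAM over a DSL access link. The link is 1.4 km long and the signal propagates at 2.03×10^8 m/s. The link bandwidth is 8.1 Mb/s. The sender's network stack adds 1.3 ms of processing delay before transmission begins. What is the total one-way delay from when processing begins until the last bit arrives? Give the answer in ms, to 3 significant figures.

Transmission delay = L/R = 1024 / 8100000 = 0.12642 ms.
Propagation delay = d/s = 1400 m / 2.03e+08 m/s = 0.00689655 ms.
Plus processing delay 1.3 ms = 1.3 ms.
Total = 1.43 ms.

1.43 ms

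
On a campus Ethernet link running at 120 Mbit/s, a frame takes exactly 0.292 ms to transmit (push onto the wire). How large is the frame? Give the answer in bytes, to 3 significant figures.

L = R × t_tx = 120000000 b/s × 0.000292 s = 35040 bits.
In bytes: 35040 / 8 = 4380 bytes.

4380 bytes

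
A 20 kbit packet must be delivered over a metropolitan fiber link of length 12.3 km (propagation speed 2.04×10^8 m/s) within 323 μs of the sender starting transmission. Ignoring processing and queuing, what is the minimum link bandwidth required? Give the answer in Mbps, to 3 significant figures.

Propagation delay = 12300 / 204000000 = 60.2941 μs.
Transmission budget = 323 − 60.2941 = 262.706 μs.
R ≥ L / t_tx = 20000 bits / 0.000262706 s = 76.1 Mbps.

76.1 Mbps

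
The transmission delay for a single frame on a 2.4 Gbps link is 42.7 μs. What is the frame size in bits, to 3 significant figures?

L = R × t_tx = 2400000000 b/s × 4.27e-05 s = 102480 bits.

102000 bits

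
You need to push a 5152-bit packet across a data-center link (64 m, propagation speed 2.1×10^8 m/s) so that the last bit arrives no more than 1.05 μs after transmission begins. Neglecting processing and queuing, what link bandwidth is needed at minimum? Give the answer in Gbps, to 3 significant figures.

6.91 Gbps

Propagation delay = 64 / 210000000 = 0.304762 μs.
Transmission budget = 1.05 − 0.304762 = 0.745238 μs.
R ≥ L / t_tx = 5152 bits / 7.45238e-07 s = 6.91 Gbps.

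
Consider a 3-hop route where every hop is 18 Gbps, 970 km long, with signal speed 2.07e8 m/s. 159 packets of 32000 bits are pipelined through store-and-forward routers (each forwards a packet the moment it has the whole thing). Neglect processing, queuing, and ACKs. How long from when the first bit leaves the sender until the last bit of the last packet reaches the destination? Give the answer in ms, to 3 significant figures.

Per-hop transmission t_tx = L/R = 32000/18000000000 = 0.00177778 ms.
Per-hop propagation t_prop = 970000/2.07e+08 = 4.68599 ms.
Pipeline fill: first packet needs 3·t_tx to clear all hops; remaining 158 packets each add one t_tx.
Total = (3+159-1)·t_tx + 3·t_prop = 161·0.00177778 + 3·4.68599 = 14.3 ms.

14.3 ms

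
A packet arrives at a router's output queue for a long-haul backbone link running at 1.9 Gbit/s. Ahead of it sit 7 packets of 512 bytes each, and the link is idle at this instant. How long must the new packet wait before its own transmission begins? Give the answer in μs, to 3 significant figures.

Each queued packet: L/R = 4096/1900000000 = 2.15579 μs.
7 queued → 15.0905 μs.
Queuing delay = 15.1 μs.

15.1 μs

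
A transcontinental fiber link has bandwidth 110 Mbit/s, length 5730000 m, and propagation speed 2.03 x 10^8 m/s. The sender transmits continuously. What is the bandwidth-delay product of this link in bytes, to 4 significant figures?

Propagation delay = 5730000 / 2.03e+08 = 0.0282266 s.
BDP = R × t_prop = 110000000 × 0.0282266 = 3104930 bits.
In bytes: 3104930/8 = 388100 bytes.

388100 bytes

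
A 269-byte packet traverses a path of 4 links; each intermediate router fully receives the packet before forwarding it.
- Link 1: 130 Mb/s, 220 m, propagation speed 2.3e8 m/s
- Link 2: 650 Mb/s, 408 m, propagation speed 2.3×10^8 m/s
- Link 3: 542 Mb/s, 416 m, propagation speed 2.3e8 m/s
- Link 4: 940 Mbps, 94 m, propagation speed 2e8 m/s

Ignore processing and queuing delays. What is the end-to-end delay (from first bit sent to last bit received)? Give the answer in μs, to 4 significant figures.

L = 269 × 8 = 2152 bits.
Transmission delays (L/R per hop): 16.5538, 3.31077, 3.97048, 2.28936 μs; sum = 26.1245 μs.
Propagation delays (d/s per hop): 0.956522, 1.77391, 1.8087, 0.47 μs; sum = 5.00913 μs.
End-to-end = 31.13 μs.

31.13 μs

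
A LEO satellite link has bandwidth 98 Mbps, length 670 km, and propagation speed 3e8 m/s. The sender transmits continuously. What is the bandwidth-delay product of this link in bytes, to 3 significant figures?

Propagation delay = 670000 / 300000000 = 0.00223333 s.
BDP = R × t_prop = 98000000 × 0.00223333 = 218867 bits.
In bytes: 218867/8 = 27400 bytes.

27400 bytes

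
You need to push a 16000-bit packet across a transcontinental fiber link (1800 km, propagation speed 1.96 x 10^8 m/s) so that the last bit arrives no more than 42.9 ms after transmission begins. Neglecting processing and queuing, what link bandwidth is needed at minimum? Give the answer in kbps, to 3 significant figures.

Propagation delay = 1800000 / 196000000 = 9.18367 ms.
Transmission budget = 42.9 − 9.18367 = 33.7163 ms.
R ≥ L / t_tx = 16000 bits / 0.0337163 s = 475 kbps.

475 kbps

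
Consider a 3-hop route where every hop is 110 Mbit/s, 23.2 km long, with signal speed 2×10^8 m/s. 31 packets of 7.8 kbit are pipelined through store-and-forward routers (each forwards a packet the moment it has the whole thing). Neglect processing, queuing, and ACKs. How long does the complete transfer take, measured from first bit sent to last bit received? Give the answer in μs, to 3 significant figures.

Per-hop transmission t_tx = L/R = 7800/110000000 = 70.9091 μs.
Per-hop propagation t_prop = 23200/200000000 = 116 μs.
Pipeline fill: first packet needs 3·t_tx to clear all hops; remaining 30 packets each add one t_tx.
Total = (3+31-1)·t_tx + 3·t_prop = 33·70.9091 + 3·116 = 2690 μs.

2690 μs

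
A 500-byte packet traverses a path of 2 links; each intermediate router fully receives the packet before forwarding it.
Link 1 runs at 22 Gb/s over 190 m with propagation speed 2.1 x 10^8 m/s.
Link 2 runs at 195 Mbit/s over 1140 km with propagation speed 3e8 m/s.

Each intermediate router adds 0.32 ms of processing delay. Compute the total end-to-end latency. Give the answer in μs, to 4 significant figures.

4142 μs

L = 500 × 8 = 4000 bits.
Transmission delays (L/R per hop): 0.181818, 20.5128 μs; sum = 20.6946 μs.
Propagation delays (d/s per hop): 0.904762, 3800 μs; sum = 3800.9 μs.
Processing at 1 router(s): 1 × 0.32 ms = 320 μs.
End-to-end = 4142 μs.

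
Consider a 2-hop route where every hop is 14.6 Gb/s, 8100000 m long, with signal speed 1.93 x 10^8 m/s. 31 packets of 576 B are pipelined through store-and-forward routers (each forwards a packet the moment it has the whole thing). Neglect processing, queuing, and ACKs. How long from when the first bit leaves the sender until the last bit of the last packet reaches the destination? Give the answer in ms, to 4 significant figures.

83.95 ms

Per-hop transmission t_tx = L/R = 4608/14600000000 = 0.000315616 ms.
Per-hop propagation t_prop = 8100000/193000000 = 41.9689 ms.
Pipeline fill: first packet needs 2·t_tx to clear all hops; remaining 30 packets each add one t_tx.
Total = (2+31-1)·t_tx + 2·t_prop = 32·0.000315616 + 2·41.9689 = 83.95 ms.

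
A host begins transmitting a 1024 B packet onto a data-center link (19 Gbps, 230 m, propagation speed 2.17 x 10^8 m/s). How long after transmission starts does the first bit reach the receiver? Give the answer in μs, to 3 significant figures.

First bit experiences only propagation delay: d/s = 230/217000000 = 1.06 μs.

1.06 μs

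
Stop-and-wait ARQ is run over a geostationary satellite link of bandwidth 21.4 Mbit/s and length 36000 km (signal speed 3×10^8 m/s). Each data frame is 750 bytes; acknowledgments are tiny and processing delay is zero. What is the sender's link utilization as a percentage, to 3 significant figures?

0.117 %

t_tx = L/R = 6000/21400000 = 0.000280374 s.
t_prop = 36000000/300000000 = 0.12 s; RTT = 0.24 s.
Cycle = t_tx + RTT = 0.24028 s.
Utilization = t_tx / cycle = 0.000280374/0.24028 = 0.117 %.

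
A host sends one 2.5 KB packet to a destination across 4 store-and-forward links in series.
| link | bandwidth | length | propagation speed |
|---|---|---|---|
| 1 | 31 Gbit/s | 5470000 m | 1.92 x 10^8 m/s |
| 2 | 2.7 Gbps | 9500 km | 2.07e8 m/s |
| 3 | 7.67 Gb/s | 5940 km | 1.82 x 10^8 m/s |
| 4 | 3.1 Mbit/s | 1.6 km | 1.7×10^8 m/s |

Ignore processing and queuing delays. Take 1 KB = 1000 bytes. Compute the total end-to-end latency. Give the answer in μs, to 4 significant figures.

L = 20000 bits.
Transmission delays (L/R per hop): 0.645161, 7.40741, 2.60756, 6451.61 μs; sum = 6462.27 μs.
Propagation delays (d/s per hop): 28489.6, 45893.7, 32637.4, 9.41176 μs; sum = 107030 μs.
End-to-end = 113500 μs.

113500 μs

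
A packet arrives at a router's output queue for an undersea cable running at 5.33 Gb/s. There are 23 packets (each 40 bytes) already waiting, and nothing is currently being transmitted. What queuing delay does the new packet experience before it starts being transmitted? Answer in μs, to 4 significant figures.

Each queued packet: L/R = 320/5330000000 = 0.0600375 μs.
23 queued → 1.38086 μs.
Queuing delay = 1.381 μs.

1.381 μs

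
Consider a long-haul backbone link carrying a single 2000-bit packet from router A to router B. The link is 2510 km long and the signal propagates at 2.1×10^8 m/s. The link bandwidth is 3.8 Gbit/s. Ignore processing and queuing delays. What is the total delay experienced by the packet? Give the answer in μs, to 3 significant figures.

12000 μs

Transmission delay = L/R = 2000 / 3800000000 = 0.526316 μs.
Propagation delay = d/s = 2510000 m / 210000000 m/s = 11952.4 μs.
Total = 12000 μs.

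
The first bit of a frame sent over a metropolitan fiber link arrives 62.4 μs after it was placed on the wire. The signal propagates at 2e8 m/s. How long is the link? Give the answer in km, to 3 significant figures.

12.5 km

d = s × t_prop = 200000000 × 6.24e-05 = 12.5 km.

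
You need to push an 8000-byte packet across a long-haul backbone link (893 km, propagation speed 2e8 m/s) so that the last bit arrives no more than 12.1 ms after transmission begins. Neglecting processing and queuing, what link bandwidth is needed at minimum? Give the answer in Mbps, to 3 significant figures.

L = 64000 bits.
Propagation delay = 893000 / 200000000 = 4.465 ms.
Transmission budget = 12.1 − 4.465 = 7.635 ms.
R ≥ L / t_tx = 64000 bits / 0.007635 s = 8.38 Mbps.

8.38 Mbps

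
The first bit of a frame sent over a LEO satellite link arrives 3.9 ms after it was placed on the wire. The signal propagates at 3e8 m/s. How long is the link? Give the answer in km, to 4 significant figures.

1170 km

d = s × t_prop = 300000000 × 0.0039 = 1170 km.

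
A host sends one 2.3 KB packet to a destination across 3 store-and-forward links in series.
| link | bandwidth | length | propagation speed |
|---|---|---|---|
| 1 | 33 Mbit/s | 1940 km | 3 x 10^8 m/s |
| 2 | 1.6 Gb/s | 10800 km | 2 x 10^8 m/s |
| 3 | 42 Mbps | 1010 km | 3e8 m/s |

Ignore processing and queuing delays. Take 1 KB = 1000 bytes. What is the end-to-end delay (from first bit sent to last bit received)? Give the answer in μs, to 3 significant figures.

L = 18400 bits.
Transmission delays (L/R per hop): 557.576, 11.5, 438.095 μs; sum = 1007.17 μs.
Propagation delays (d/s per hop): 6466.67, 54000, 3366.67 μs; sum = 63833.3 μs.
End-to-end = 64800 μs.

64800 μs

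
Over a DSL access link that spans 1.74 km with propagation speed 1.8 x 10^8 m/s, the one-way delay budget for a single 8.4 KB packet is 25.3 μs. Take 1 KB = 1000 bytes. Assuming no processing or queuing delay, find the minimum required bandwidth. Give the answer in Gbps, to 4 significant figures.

L = 67200 bits.
Propagation delay = 1740 / 180000000 = 9.66667 μs.
Transmission budget = 25.3 − 9.66667 = 15.6333 μs.
R ≥ L / t_tx = 67200 bits / 1.56333e-05 s = 4.299 Gbps.

4.299 Gbps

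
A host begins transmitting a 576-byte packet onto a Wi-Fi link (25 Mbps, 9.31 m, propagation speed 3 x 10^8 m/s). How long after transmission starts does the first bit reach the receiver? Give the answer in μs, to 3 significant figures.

First bit experiences only propagation delay: d/s = 9.31/300000000 = 0.0310 μs.

0.0310 μs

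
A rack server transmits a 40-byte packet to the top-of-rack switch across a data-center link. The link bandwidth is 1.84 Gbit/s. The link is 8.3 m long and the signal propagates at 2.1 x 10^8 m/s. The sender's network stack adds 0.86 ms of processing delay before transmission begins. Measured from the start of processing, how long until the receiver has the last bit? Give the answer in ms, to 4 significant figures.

L = 40 × 8 = 320 bits.
Transmission delay = L/R = 320 / 1840000000 = 0.000173913 ms.
Propagation delay = d/s = 8.3 m / 210000000 m/s = 3.95238e-05 ms.
Plus processing delay 0.86 ms = 0.86 ms.
Total = 0.8602 ms.

0.8602 ms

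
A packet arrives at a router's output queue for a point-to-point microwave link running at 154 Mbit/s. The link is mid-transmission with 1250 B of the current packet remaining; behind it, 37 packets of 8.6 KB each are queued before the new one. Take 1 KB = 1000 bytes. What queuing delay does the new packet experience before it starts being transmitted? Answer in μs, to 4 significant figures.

16590 μs

Each queued packet: L/R = 68800/154000000 = 446.753 μs.
37 queued → 16529.9 μs.
Plus remaining 10000 bits of current packet: 64.9351 μs.
Queuing delay = 16590 μs.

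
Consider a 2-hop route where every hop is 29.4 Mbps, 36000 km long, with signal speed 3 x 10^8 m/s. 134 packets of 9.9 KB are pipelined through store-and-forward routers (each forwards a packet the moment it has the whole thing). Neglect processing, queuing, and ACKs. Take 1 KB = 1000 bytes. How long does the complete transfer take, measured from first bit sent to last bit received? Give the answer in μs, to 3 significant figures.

604000 μs

Per-hop transmission t_tx = L/R = 79200/29400000 = 2693.88 μs.
Per-hop propagation t_prop = 36000000/300000000 = 120000 μs.
Pipeline fill: first packet needs 2·t_tx to clear all hops; remaining 133 packets each add one t_tx.
Total = (2+134-1)·t_tx + 2·t_prop = 135·2693.88 + 2·120000 = 604000 μs.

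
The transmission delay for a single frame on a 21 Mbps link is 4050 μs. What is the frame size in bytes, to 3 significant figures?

L = R × t_tx = 21000000 b/s × 0.00405 s = 85050 bits.
In bytes: 85050 / 8 = 10600 bytes.

10600 bytes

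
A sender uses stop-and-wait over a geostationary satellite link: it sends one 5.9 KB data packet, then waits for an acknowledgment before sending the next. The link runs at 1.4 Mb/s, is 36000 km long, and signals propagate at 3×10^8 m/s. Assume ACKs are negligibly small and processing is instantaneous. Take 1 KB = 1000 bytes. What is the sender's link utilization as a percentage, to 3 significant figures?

t_tx = L/R = 47200/1400000 = 0.0337143 s.
t_prop = 36000000/300000000 = 0.12 s; RTT = 0.24 s.
Cycle = t_tx + RTT = 0.273714 s.
Utilization = t_tx / cycle = 0.0337143/0.273714 = 12.3 %.

12.3 %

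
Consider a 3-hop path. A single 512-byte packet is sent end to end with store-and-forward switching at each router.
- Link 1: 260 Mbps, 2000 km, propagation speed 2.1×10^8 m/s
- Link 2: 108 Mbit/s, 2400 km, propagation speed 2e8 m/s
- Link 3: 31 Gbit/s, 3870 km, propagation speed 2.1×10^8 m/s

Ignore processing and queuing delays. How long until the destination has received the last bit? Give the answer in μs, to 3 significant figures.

L = 512 × 8 = 4096 bits.
Transmission delays (L/R per hop): 15.7538, 37.9259, 0.132129 μs; sum = 53.8119 μs.
Propagation delays (d/s per hop): 9523.81, 12000, 18428.6 μs; sum = 39952.4 μs.
End-to-end = 40000 μs.

40000 μs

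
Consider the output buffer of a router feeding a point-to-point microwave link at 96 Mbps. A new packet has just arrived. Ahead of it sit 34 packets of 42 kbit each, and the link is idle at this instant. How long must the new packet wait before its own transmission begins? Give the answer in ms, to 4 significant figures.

14.88 ms

Each queued packet: L/R = 42000/96000000 = 0.4375 ms.
34 queued → 14.875 ms.
Queuing delay = 14.88 ms.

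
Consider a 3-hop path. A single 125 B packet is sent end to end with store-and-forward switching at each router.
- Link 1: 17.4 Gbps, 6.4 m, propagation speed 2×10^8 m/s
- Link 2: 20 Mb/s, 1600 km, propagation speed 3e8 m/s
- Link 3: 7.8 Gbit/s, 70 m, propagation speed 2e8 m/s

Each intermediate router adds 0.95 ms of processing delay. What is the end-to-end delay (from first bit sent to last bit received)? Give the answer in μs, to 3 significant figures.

7280 μs

L = 125 × 8 = 1000 bits.
Transmission delays (L/R per hop): 0.0574713, 50, 0.128205 μs; sum = 50.1857 μs.
Propagation delays (d/s per hop): 0.032, 5333.33, 0.35 μs; sum = 5333.72 μs.
Processing at 2 router(s): 2 × 0.95 ms = 1900 μs.
End-to-end = 7280 μs.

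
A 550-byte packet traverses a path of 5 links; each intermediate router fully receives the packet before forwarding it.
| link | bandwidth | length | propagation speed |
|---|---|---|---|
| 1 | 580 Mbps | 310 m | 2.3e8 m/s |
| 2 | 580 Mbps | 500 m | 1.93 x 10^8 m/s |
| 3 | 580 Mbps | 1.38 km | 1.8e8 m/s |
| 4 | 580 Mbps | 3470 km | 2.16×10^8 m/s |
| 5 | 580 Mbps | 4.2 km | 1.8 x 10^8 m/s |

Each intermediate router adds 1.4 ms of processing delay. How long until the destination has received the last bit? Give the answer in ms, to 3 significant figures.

21.7 ms

L = 550 × 8 = 4400 bits.
Transmission delay per hop = L/R = 4400/580000000 = 0.00758621 ms; 5 hops → 0.037931 ms.
Propagation delays (d/s per hop): 0.00134783, 0.00259067, 0.00766667, 16.0648, 0.0233333 ms; sum = 16.0998 ms.
Processing at 4 router(s): 4 × 1.4 ms = 5.6 ms.
End-to-end = 21.7 ms.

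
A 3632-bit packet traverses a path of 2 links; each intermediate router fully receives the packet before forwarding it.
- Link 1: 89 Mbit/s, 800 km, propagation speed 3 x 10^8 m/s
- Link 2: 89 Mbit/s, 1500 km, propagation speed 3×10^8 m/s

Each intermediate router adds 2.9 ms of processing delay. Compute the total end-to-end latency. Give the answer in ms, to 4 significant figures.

10.65 ms

Transmission delay per hop = L/R = 3632/89000000 = 0.040809 ms; 2 hops → 0.081618 ms.
Propagation delays (d/s per hop): 2.66667, 5 ms; sum = 7.66667 ms.
Processing at 1 router(s): 1 × 2.9 ms = 2.9 ms.
End-to-end = 10.65 ms.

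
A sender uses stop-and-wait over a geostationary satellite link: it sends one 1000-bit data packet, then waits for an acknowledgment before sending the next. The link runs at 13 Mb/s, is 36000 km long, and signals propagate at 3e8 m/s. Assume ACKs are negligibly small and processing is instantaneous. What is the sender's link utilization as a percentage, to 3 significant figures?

0.0320 %

t_tx = L/R = 1000/13000000 = 7.69231e-05 s.
t_prop = 36000000/300000000 = 0.12 s; RTT = 0.24 s.
Cycle = t_tx + RTT = 0.240077 s.
Utilization = t_tx / cycle = 7.69231e-05/0.240077 = 0.0320 %.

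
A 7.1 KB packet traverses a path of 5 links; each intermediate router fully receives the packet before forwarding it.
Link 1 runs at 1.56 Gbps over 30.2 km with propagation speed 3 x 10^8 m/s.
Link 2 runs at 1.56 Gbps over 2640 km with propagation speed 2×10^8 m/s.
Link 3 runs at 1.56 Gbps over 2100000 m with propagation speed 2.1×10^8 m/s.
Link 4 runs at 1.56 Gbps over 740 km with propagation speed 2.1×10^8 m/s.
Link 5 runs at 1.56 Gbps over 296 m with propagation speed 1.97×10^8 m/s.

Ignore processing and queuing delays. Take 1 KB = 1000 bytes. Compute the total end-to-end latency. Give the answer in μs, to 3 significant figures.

27000 μs

L = 56800 bits.
Transmission delay per hop = L/R = 56800/1560000000 = 36.4103 μs; 5 hops → 182.051 μs.
Propagation delays (d/s per hop): 100.667, 13200, 10000, 3523.81, 1.50254 μs; sum = 26826 μs.
End-to-end = 27000 μs.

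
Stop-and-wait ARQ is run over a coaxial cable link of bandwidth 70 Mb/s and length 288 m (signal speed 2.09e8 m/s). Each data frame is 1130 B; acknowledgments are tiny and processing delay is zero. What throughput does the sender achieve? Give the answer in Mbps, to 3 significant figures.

t_tx = L/R = 9040/70000000 = 0.000129143 s.
t_prop = 288/209000000 = 1.37799e-06 s; RTT = 2.75598e-06 s.
Cycle = t_tx + RTT = 0.000131899 s.
Throughput = L / cycle = 9040 / 0.000131899 = 68.5 Mbps.

68.5 Mbps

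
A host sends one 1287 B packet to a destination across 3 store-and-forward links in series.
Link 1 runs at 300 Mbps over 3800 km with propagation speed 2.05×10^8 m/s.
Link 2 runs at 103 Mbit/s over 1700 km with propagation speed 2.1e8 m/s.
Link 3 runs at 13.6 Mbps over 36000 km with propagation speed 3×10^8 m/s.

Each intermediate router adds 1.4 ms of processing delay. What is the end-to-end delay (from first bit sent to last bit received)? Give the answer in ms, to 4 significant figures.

150.3 ms

L = 1287 × 8 = 10296 bits.
Transmission delays (L/R per hop): 0.03432, 0.0999612, 0.757059 ms; sum = 0.89134 ms.
Propagation delays (d/s per hop): 18.5366, 8.09524, 120 ms; sum = 146.632 ms.
Processing at 2 router(s): 2 × 1.4 ms = 2.8 ms.
End-to-end = 150.3 ms.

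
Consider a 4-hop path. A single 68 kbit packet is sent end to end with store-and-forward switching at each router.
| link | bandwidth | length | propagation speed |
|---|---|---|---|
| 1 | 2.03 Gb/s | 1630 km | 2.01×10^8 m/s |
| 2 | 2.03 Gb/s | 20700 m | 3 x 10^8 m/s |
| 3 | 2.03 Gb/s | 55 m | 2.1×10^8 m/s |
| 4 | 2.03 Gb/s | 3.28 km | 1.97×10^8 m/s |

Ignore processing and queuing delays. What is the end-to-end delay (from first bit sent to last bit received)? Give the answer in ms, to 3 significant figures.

L = 68000 bits.
Transmission delay per hop = L/R = 68000/2.03e+09 = 0.0334975 ms; 4 hops → 0.13399 ms.
Propagation delays (d/s per hop): 8.10945, 0.069, 0.000261905, 0.0166497 ms; sum = 8.19536 ms.
End-to-end = 8.33 ms.

8.33 ms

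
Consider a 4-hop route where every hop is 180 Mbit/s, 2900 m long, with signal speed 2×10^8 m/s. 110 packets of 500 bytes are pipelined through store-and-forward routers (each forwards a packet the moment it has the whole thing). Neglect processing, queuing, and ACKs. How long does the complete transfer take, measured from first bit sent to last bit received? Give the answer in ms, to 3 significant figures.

2.57 ms

Per-hop transmission t_tx = L/R = 4000/180000000 = 0.0222222 ms.
Per-hop propagation t_prop = 2900/200000000 = 0.0145 ms.
Pipeline fill: first packet needs 4·t_tx to clear all hops; remaining 109 packets each add one t_tx.
Total = (4+110-1)·t_tx + 4·t_prop = 113·0.0222222 + 4·0.0145 = 2.57 ms.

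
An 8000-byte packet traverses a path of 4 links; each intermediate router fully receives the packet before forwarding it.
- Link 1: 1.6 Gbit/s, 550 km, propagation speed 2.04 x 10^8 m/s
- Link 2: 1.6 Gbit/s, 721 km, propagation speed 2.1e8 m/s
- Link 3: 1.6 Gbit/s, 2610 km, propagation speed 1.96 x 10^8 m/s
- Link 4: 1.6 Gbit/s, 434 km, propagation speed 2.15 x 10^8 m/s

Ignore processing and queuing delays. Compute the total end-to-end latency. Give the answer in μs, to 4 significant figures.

21620 μs

L = 8000 × 8 = 64000 bits.
Transmission delay per hop = L/R = 64000/1600000000 = 40 μs; 4 hops → 160 μs.
Propagation delays (d/s per hop): 2696.08, 3433.33, 13316.3, 2018.6 μs; sum = 21464.3 μs.
End-to-end = 21620 μs.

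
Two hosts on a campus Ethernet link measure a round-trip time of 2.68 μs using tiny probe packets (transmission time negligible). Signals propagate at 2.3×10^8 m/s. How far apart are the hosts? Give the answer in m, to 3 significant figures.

One-way propagation = RTT/2 = 1.34 μs.
d = s × t = 2.3e+08 × 1.34e-06 = 308 m.

308 m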